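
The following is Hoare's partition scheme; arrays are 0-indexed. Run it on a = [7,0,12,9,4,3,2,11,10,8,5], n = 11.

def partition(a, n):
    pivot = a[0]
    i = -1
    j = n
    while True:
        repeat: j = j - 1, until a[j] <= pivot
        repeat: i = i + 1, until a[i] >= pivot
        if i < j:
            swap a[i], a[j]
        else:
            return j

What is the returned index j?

pivot = a[0] = 7; i = -1, j = 11
j→10 (a[10]=5≤7), i→0 (a[0]=7≥7); i<j, swap → [5,0,12,9,4,3,2,11,10,8,7]
j→6 (a[6]=2≤7), i→2 (a[2]=12≥7); i<j, swap → [5,0,2,9,4,3,12,11,10,8,7]
j→5 (a[5]=3≤7), i→3 (a[3]=9≥7); i<j, swap → [5,0,2,3,4,9,12,11,10,8,7]
j→4, i→5; i≥j, return j=4. a = [5,0,2,3,4,9,12,11,10,8,7]

4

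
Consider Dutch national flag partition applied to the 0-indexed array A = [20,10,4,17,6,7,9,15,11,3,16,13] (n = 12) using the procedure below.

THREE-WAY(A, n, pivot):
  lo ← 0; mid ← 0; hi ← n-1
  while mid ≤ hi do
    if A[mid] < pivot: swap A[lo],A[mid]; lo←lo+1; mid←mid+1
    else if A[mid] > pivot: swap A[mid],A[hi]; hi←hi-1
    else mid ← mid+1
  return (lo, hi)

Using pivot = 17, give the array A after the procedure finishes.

pivot = 17; lo=0, mid=0, hi=11
A[mid]=20>17: swap A[0],A[11]; hi=10 → [13,10,4,17,6,7,9,15,11,3,16,20]
A[mid]=13<17: swap A[0],A[0]; lo=1,mid=1 → [13,10,4,17,6,7,9,15,11,3,16,20]
A[mid]=10<17: swap A[1],A[1]; lo=2,mid=2 → [13,10,4,17,6,7,9,15,11,3,16,20]
A[mid]=4<17: swap A[2],A[2]; lo=3,mid=3 → [13,10,4,17,6,7,9,15,11,3,16,20]
A[mid]=17=17: mid=4
A[mid]=6<17: swap A[3],A[4]; lo=4,mid=5 → [13,10,4,6,17,7,9,15,11,3,16,20]
A[mid]=7<17: swap A[4],A[5]; lo=5,mid=6 → [13,10,4,6,7,17,9,15,11,3,16,20]
A[mid]=9<17: swap A[5],A[6]; lo=6,mid=7 → [13,10,4,6,7,9,17,15,11,3,16,20]
A[mid]=15<17: swap A[6],A[7]; lo=7,mid=8 → [13,10,4,6,7,9,15,17,11,3,16,20]
A[mid]=11<17: swap A[7],A[8]; lo=8,mid=9 → [13,10,4,6,7,9,15,11,17,3,16,20]
A[mid]=3<17: swap A[8],A[9]; lo=9,mid=10 → [13,10,4,6,7,9,15,11,3,17,16,20]
A[mid]=16<17: swap A[9],A[10]; lo=10,mid=11 → [13,10,4,6,7,9,15,11,3,16,17,20]
end: lo=10, hi=10; A = [13,10,4,6,7,9,15,11,3,16,17,20]

[13,10,4,6,7,9,15,11,3,16,17,20]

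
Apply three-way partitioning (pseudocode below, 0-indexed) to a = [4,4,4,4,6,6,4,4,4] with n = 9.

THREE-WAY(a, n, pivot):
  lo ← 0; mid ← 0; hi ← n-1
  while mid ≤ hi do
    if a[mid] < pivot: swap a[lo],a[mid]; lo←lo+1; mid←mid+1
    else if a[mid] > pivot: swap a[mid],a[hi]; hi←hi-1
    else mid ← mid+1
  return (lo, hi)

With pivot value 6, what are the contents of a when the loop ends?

pivot = 6; lo=0, mid=0, hi=8
a[mid]=4<6: swap a[0],a[0]; lo=1,mid=1 → [4,4,4,4,6,6,4,4,4]
a[mid]=4<6: swap a[1],a[1]; lo=2,mid=2 → [4,4,4,4,6,6,4,4,4]
a[mid]=4<6: swap a[2],a[2]; lo=3,mid=3 → [4,4,4,4,6,6,4,4,4]
a[mid]=4<6: swap a[3],a[3]; lo=4,mid=4 → [4,4,4,4,6,6,4,4,4]
a[mid]=6=6: mid=5
a[mid]=6=6: mid=6
a[mid]=4<6: swap a[4],a[6]; lo=5,mid=7 → [4,4,4,4,4,6,6,4,4]
a[mid]=4<6: swap a[5],a[7]; lo=6,mid=8 → [4,4,4,4,4,4,6,6,4]
a[mid]=4<6: swap a[6],a[8]; lo=7,mid=9 → [4,4,4,4,4,4,4,6,6]
end: lo=7, hi=8; a = [4,4,4,4,4,4,4,6,6]

[4,4,4,4,4,4,4,6,6]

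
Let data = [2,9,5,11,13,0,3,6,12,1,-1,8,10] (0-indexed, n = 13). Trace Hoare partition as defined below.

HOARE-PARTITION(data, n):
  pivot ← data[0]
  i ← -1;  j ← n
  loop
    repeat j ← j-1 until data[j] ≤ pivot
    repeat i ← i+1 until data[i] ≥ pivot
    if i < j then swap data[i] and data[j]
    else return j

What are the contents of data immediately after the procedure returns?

[-1,1,0,11,13,5,3,6,12,9,2,8,10]

pivot = data[0] = 2; i = -1, j = 13
j→10 (data[10]=-1≤2), i→0 (data[0]=2≥2); i<j, swap → [-1,9,5,11,13,0,3,6,12,1,2,8,10]
j→9 (data[9]=1≤2), i→1 (data[1]=9≥2); i<j, swap → [-1,1,5,11,13,0,3,6,12,9,2,8,10]
j→5 (data[5]=0≤2), i→2 (data[2]=5≥2); i<j, swap → [-1,1,0,11,13,5,3,6,12,9,2,8,10]
j→2, i→3; i≥j, return j=2. data = [-1,1,0,11,13,5,3,6,12,9,2,8,10]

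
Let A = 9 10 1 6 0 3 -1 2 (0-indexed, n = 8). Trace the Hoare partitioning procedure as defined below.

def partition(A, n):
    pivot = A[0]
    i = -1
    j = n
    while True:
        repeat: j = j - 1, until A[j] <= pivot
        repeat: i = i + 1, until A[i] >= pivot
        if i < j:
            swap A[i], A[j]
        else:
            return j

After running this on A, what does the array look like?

pivot=9
j stops at 7 (2), i stops at 0 (9); swap ⇒ 2 10 1 6 0 3 -1 9
j stops at 6 (-1), i stops at 1 (10); swap ⇒ 2 -1 1 6 0 3 10 9
j stops at 5, i stops at 6; i≥j ⇒ return 5. A=2 -1 1 6 0 3 10 9

2 -1 1 6 0 3 10 9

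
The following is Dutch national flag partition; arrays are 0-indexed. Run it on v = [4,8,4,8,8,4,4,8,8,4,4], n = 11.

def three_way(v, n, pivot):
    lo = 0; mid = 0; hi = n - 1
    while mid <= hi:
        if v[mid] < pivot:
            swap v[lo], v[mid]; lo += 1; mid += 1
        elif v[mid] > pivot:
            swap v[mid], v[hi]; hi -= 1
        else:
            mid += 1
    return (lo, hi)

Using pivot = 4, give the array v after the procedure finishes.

[4,4,4,4,4,4,8,8,8,8,8]

lo=0 mid=0 hi=10
4=4: mid=1
8>4: swap(1,10), hi=9 ⇒ [4,4,4,8,8,4,4,8,8,4,8]
4=4: mid=2
4=4: mid=3
8>4: swap(3,9), hi=8 ⇒ [4,4,4,4,8,4,4,8,8,8,8]
4=4: mid=4
8>4: swap(4,8), hi=7 ⇒ [4,4,4,4,8,4,4,8,8,8,8]
8>4: swap(4,7), hi=6 ⇒ [4,4,4,4,8,4,4,8,8,8,8]
8>4: swap(4,6), hi=5 ⇒ [4,4,4,4,4,4,8,8,8,8,8]
4=4: mid=5
4=4: mid=6
done. lo=0 hi=5; v=[4,4,4,4,4,4,8,8,8,8,8]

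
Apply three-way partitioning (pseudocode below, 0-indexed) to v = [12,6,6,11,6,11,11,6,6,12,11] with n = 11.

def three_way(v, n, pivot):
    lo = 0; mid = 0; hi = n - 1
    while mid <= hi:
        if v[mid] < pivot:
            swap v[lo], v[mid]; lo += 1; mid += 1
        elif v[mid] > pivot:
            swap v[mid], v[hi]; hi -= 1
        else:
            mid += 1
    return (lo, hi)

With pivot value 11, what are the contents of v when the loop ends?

[6,6,6,6,6,11,11,11,11,12,12]

pivot = 11; lo=0, mid=0, hi=10
v[mid]=12>11: swap v[0],v[10]; hi=9 → [11,6,6,11,6,11,11,6,6,12,12]
v[mid]=11=11: mid=1
v[mid]=6<11: swap v[0],v[1]; lo=1,mid=2 → [6,11,6,11,6,11,11,6,6,12,12]
v[mid]=6<11: swap v[1],v[2]; lo=2,mid=3 → [6,6,11,11,6,11,11,6,6,12,12]
v[mid]=11=11: mid=4
v[mid]=6<11: swap v[2],v[4]; lo=3,mid=5 → [6,6,6,11,11,11,11,6,6,12,12]
v[mid]=11=11: mid=6
v[mid]=11=11: mid=7
v[mid]=6<11: swap v[3],v[7]; lo=4,mid=8 → [6,6,6,6,11,11,11,11,6,12,12]
v[mid]=6<11: swap v[4],v[8]; lo=5,mid=9 → [6,6,6,6,6,11,11,11,11,12,12]
v[mid]=12>11: swap v[9],v[9]; hi=8 → [6,6,6,6,6,11,11,11,11,12,12]
end: lo=5, hi=8; v = [6,6,6,6,6,11,11,11,11,12,12]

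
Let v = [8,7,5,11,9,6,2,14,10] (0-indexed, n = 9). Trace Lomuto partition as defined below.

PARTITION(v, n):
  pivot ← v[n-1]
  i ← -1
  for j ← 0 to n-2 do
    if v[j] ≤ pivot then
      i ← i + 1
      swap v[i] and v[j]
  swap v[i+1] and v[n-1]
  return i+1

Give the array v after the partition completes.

pivot=10, i=-1
j=0: 8≤10, i=0, swap(0,0) ⇒ [8,7,5,11,9,6,2,14,10]
j=1: 7≤10, i=1, swap(1,1) ⇒ [8,7,5,11,9,6,2,14,10]
j=2: 5≤10, i=2, swap(2,2) ⇒ [8,7,5,11,9,6,2,14,10]
j=3: 11>10, skip
j=4: 9≤10, i=3, swap(3,4) ⇒ [8,7,5,9,11,6,2,14,10]
j=5: 6≤10, i=4, swap(4,5) ⇒ [8,7,5,9,6,11,2,14,10]
j=6: 2≤10, i=5, swap(5,6) ⇒ [8,7,5,9,6,2,11,14,10]
j=7: 14>10, skip
swap(6,8) ⇒ [8,7,5,9,6,2,10,14,11]; return 6

[8,7,5,9,6,2,10,14,11]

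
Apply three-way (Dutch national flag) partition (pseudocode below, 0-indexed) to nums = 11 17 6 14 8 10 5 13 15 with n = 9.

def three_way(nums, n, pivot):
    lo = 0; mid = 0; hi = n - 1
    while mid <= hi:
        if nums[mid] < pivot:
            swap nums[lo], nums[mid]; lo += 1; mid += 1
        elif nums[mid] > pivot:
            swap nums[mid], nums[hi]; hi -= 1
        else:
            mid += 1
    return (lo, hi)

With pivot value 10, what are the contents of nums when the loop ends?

lo=0 mid=0 hi=8
11>10: swap(0,8), hi=7 ⇒ 15 17 6 14 8 10 5 13 11
15>10: swap(0,7), hi=6 ⇒ 13 17 6 14 8 10 5 15 11
13>10: swap(0,6), hi=5 ⇒ 5 17 6 14 8 10 13 15 11
5<10: swap(0,0), lo=1 mid=1 ⇒ 5 17 6 14 8 10 13 15 11
17>10: swap(1,5), hi=4 ⇒ 5 10 6 14 8 17 13 15 11
10=10: mid=2
6<10: swap(1,2), lo=2 mid=3 ⇒ 5 6 10 14 8 17 13 15 11
14>10: swap(3,4), hi=3 ⇒ 5 6 10 8 14 17 13 15 11
8<10: swap(2,3), lo=3 mid=4 ⇒ 5 6 8 10 14 17 13 15 11
done. lo=3 hi=3; nums=5 6 8 10 14 17 13 15 11

5 6 8 10 14 17 13 15 11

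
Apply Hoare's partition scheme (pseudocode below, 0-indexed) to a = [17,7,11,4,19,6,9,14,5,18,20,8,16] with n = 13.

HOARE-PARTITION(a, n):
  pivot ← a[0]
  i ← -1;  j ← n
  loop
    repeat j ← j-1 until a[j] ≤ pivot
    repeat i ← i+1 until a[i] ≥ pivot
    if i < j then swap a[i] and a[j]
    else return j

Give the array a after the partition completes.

[16,7,11,4,8,6,9,14,5,18,20,19,17]

pivot = a[0] = 17; i = -1, j = 13
j→12 (a[12]=16≤17), i→0 (a[0]=17≥17); i<j, swap → [16,7,11,4,19,6,9,14,5,18,20,8,17]
j→11 (a[11]=8≤17), i→4 (a[4]=19≥17); i<j, swap → [16,7,11,4,8,6,9,14,5,18,20,19,17]
j→8, i→9; i≥j, return j=8. a = [16,7,11,4,8,6,9,14,5,18,20,19,17]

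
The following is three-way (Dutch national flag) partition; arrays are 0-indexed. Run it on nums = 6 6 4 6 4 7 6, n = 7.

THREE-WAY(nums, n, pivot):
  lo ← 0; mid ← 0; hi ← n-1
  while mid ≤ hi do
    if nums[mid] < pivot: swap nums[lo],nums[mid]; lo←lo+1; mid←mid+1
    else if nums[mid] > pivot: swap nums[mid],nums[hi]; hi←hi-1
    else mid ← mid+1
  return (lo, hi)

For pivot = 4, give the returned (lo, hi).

(0, 1)

pivot = 4; lo=0, mid=0, hi=6
nums[mid]=6>4: swap nums[0],nums[6]; hi=5 → 6 6 4 6 4 7 6
nums[mid]=6>4: swap nums[0],nums[5]; hi=4 → 7 6 4 6 4 6 6
nums[mid]=7>4: swap nums[0],nums[4]; hi=3 → 4 6 4 6 7 6 6
nums[mid]=4=4: mid=1
nums[mid]=6>4: swap nums[1],nums[3]; hi=2 → 4 6 4 6 7 6 6
nums[mid]=6>4: swap nums[1],nums[2]; hi=1 → 4 4 6 6 7 6 6
nums[mid]=4=4: mid=2
end: lo=0, hi=1; nums = 4 4 6 6 7 6 6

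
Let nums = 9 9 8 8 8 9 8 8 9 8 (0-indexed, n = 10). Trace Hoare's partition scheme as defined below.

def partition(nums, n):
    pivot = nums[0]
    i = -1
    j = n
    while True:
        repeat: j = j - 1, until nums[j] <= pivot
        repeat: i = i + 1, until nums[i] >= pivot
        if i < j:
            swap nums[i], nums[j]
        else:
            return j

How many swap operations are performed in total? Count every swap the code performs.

3

pivot=9
j stops at 9 (8), i stops at 0 (9); swap ⇒ 8 9 8 8 8 9 8 8 9 9
j stops at 8 (9), i stops at 1 (9); swap ⇒ 8 9 8 8 8 9 8 8 9 9
j stops at 7 (8), i stops at 5 (9); swap ⇒ 8 9 8 8 8 8 8 9 9 9
j stops at 6, i stops at 7; i≥j ⇒ return 6. nums=8 9 8 8 8 8 8 9 9 9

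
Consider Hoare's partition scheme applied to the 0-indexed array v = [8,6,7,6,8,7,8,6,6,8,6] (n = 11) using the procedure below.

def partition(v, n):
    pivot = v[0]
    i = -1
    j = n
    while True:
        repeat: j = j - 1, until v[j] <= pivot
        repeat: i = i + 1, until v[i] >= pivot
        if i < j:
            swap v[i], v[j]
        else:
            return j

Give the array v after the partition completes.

[6,6,7,6,8,7,6,6,8,8,8]

pivot=8
j stops at 10 (6), i stops at 0 (8); swap ⇒ [6,6,7,6,8,7,8,6,6,8,8]
j stops at 9 (8), i stops at 4 (8); swap ⇒ [6,6,7,6,8,7,8,6,6,8,8]
j stops at 8 (6), i stops at 6 (8); swap ⇒ [6,6,7,6,8,7,6,6,8,8,8]
j stops at 7, i stops at 8; i≥j ⇒ return 7. v=[6,6,7,6,8,7,6,6,8,8,8]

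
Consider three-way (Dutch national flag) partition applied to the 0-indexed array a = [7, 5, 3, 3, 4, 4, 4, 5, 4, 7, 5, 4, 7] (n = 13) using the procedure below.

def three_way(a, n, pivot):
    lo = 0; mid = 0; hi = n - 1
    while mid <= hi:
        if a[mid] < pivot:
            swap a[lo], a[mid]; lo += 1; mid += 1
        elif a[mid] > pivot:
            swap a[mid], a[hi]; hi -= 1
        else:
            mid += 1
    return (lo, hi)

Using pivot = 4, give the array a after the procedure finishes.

lo=0 mid=0 hi=12
7>4: swap(0,12), hi=11 ⇒ [7, 5, 3, 3, 4, 4, 4, 5, 4, 7, 5, 4, 7]
7>4: swap(0,11), hi=10 ⇒ [4, 5, 3, 3, 4, 4, 4, 5, 4, 7, 5, 7, 7]
4=4: mid=1
5>4: swap(1,10), hi=9 ⇒ [4, 5, 3, 3, 4, 4, 4, 5, 4, 7, 5, 7, 7]
5>4: swap(1,9), hi=8 ⇒ [4, 7, 3, 3, 4, 4, 4, 5, 4, 5, 5, 7, 7]
7>4: swap(1,8), hi=7 ⇒ [4, 4, 3, 3, 4, 4, 4, 5, 7, 5, 5, 7, 7]
4=4: mid=2
3<4: swap(0,2), lo=1 mid=3 ⇒ [3, 4, 4, 3, 4, 4, 4, 5, 7, 5, 5, 7, 7]
3<4: swap(1,3), lo=2 mid=4 ⇒ [3, 3, 4, 4, 4, 4, 4, 5, 7, 5, 5, 7, 7]
4=4: mid=5
4=4: mid=6
4=4: mid=7
5>4: swap(7,7), hi=6 ⇒ [3, 3, 4, 4, 4, 4, 4, 5, 7, 5, 5, 7, 7]
done. lo=2 hi=6; a=[3, 3, 4, 4, 4, 4, 4, 5, 7, 5, 5, 7, 7]

[3, 3, 4, 4, 4, 4, 4, 5, 7, 5, 5, 7, 7]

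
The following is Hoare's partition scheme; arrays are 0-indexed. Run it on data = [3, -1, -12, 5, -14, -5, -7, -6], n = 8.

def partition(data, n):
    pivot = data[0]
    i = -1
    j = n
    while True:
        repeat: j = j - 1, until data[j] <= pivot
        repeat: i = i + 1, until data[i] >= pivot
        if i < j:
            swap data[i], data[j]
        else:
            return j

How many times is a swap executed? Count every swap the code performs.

pivot=3
j stops at 7 (-6), i stops at 0 (3); swap ⇒ [-6, -1, -12, 5, -14, -5, -7, 3]
j stops at 6 (-7), i stops at 3 (5); swap ⇒ [-6, -1, -12, -7, -14, -5, 5, 3]
j stops at 5, i stops at 6; i≥j ⇒ return 5. data=[-6, -1, -12, -7, -14, -5, 5, 3]

2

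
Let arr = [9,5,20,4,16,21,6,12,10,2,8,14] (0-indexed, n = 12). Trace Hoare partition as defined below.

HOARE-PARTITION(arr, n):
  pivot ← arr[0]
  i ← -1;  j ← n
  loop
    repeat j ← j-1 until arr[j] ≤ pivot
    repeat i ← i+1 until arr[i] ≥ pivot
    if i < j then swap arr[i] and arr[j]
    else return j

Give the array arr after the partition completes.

pivot = arr[0] = 9; i = -1, j = 12
j→10 (arr[10]=8≤9), i→0 (arr[0]=9≥9); i<j, swap → [8,5,20,4,16,21,6,12,10,2,9,14]
j→9 (arr[9]=2≤9), i→2 (arr[2]=20≥9); i<j, swap → [8,5,2,4,16,21,6,12,10,20,9,14]
j→6 (arr[6]=6≤9), i→4 (arr[4]=16≥9); i<j, swap → [8,5,2,4,6,21,16,12,10,20,9,14]
j→4, i→5; i≥j, return j=4. arr = [8,5,2,4,6,21,16,12,10,20,9,14]

[8,5,2,4,6,21,16,12,10,20,9,14]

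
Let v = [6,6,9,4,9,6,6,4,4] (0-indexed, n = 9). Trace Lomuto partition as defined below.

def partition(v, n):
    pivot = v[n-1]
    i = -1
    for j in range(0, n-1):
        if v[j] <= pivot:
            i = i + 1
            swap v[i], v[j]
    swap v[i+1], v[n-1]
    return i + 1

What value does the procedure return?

2

pivot=4, i=-1
j=0: 6>4, skip
j=1: 6>4, skip
j=2: 9>4, skip
j=3: 4≤4, i=0, swap(0,3) ⇒ [4,6,9,6,9,6,6,4,4]
j=4: 9>4, skip
j=5: 6>4, skip
j=6: 6>4, skip
j=7: 4≤4, i=1, swap(1,7) ⇒ [4,4,9,6,9,6,6,6,4]
swap(2,8) ⇒ [4,4,4,6,9,6,6,6,9]; return 2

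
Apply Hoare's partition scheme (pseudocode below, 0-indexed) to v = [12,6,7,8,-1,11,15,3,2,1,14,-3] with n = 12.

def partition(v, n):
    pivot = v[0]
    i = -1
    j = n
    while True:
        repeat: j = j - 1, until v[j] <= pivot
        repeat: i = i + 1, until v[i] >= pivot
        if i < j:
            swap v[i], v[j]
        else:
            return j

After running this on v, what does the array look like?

[-3,6,7,8,-1,11,1,3,2,15,14,12]

pivot = v[0] = 12; i = -1, j = 12
j→11 (v[11]=-3≤12), i→0 (v[0]=12≥12); i<j, swap → [-3,6,7,8,-1,11,15,3,2,1,14,12]
j→9 (v[9]=1≤12), i→6 (v[6]=15≥12); i<j, swap → [-3,6,7,8,-1,11,1,3,2,15,14,12]
j→8, i→9; i≥j, return j=8. v = [-3,6,7,8,-1,11,1,3,2,15,14,12]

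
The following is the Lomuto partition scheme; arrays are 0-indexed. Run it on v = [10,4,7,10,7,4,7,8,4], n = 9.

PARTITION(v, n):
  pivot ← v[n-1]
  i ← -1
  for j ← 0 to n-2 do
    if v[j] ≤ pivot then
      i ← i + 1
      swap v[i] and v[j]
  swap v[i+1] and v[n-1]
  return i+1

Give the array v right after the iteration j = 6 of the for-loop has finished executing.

pivot=4, i=-1
j=0: 10>4, skip
j=1: 4≤4, i=0, swap(0,1) ⇒ [4,10,7,10,7,4,7,8,4]
j=2: 7>4, skip
j=3: 10>4, skip
j=4: 7>4, skip
j=5: 4≤4, i=1, swap(1,5) ⇒ [4,4,7,10,7,10,7,8,4]
j=6: 7>4, skip
(after j=6) v = [4,4,7,10,7,10,7,8,4]

[4,4,7,10,7,10,7,8,4]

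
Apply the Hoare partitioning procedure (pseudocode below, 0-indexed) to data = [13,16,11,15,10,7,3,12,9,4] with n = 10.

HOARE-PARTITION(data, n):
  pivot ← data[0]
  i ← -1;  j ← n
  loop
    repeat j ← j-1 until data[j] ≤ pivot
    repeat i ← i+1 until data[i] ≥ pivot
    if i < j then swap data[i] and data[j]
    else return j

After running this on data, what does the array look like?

pivot=13
j stops at 9 (4), i stops at 0 (13); swap ⇒ [4,16,11,15,10,7,3,12,9,13]
j stops at 8 (9), i stops at 1 (16); swap ⇒ [4,9,11,15,10,7,3,12,16,13]
j stops at 7 (12), i stops at 3 (15); swap ⇒ [4,9,11,12,10,7,3,15,16,13]
j stops at 6, i stops at 7; i≥j ⇒ return 6. data=[4,9,11,12,10,7,3,15,16,13]

[4,9,11,12,10,7,3,15,16,13]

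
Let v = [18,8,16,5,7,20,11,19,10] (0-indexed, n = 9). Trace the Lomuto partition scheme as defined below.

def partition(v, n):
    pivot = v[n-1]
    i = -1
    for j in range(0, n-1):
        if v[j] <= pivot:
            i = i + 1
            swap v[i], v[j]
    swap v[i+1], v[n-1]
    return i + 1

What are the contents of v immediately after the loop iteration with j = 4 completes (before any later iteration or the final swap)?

pivot = v[8] = 10; i = -1
j=0: v[0]=18 > 10 → no swap
j=1: v[1]=8 ≤ 10 → i=0, swap v[0],v[1] → [8,18,16,5,7,20,11,19,10]
j=2: v[2]=16 > 10 → no swap
j=3: v[3]=5 ≤ 10 → i=1, swap v[1],v[3] → [8,5,16,18,7,20,11,19,10]
j=4: v[4]=7 ≤ 10 → i=2, swap v[2],v[4] → [8,5,7,18,16,20,11,19,10]
(after j=4) v = [8,5,7,18,16,20,11,19,10]

[8,5,7,18,16,20,11,19,10]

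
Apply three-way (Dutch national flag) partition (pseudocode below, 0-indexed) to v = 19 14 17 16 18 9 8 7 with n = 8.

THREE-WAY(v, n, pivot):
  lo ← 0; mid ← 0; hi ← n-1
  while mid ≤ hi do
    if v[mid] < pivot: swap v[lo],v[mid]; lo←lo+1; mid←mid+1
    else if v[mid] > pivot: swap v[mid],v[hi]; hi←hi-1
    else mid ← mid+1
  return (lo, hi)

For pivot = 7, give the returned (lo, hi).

(0, 0)

pivot = 7; lo=0, mid=0, hi=7
v[mid]=19>7: swap v[0],v[7]; hi=6 → 7 14 17 16 18 9 8 19
v[mid]=7=7: mid=1
v[mid]=14>7: swap v[1],v[6]; hi=5 → 7 8 17 16 18 9 14 19
v[mid]=8>7: swap v[1],v[5]; hi=4 → 7 9 17 16 18 8 14 19
v[mid]=9>7: swap v[1],v[4]; hi=3 → 7 18 17 16 9 8 14 19
v[mid]=18>7: swap v[1],v[3]; hi=2 → 7 16 17 18 9 8 14 19
v[mid]=16>7: swap v[1],v[2]; hi=1 → 7 17 16 18 9 8 14 19
v[mid]=17>7: swap v[1],v[1]; hi=0 → 7 17 16 18 9 8 14 19
end: lo=0, hi=0; v = 7 17 16 18 9 8 14 19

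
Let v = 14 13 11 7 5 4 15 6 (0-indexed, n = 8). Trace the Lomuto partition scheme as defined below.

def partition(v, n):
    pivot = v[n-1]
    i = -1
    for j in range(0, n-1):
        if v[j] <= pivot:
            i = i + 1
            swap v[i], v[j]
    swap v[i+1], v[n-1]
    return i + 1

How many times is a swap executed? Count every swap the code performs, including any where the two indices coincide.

3

pivot = v[7] = 6; i = -1
j=0: v[0]=14 > 6 → no swap
j=1: v[1]=13 > 6 → no swap
j=2: v[2]=11 > 6 → no swap
j=3: v[3]=7 > 6 → no swap
j=4: v[4]=5 ≤ 6 → i=0, swap v[0],v[4] → 5 13 11 7 14 4 15 6
j=5: v[5]=4 ≤ 6 → i=1, swap v[1],v[5] → 5 4 11 7 14 13 15 6
j=6: v[6]=15 > 6 → no swap
final swap v[2],v[7] → 5 4 6 7 14 13 15 11; return 2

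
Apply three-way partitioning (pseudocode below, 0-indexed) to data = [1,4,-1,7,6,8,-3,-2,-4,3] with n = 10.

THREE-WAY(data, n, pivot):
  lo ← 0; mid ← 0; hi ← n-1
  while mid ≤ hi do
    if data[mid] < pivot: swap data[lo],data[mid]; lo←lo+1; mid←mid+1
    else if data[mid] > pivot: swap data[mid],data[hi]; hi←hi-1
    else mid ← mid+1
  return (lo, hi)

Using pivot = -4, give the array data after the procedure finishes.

pivot = -4; lo=0, mid=0, hi=9
data[mid]=1>-4: swap data[0],data[9]; hi=8 → [3,4,-1,7,6,8,-3,-2,-4,1]
data[mid]=3>-4: swap data[0],data[8]; hi=7 → [-4,4,-1,7,6,8,-3,-2,3,1]
data[mid]=-4=-4: mid=1
data[mid]=4>-4: swap data[1],data[7]; hi=6 → [-4,-2,-1,7,6,8,-3,4,3,1]
data[mid]=-2>-4: swap data[1],data[6]; hi=5 → [-4,-3,-1,7,6,8,-2,4,3,1]
data[mid]=-3>-4: swap data[1],data[5]; hi=4 → [-4,8,-1,7,6,-3,-2,4,3,1]
data[mid]=8>-4: swap data[1],data[4]; hi=3 → [-4,6,-1,7,8,-3,-2,4,3,1]
data[mid]=6>-4: swap data[1],data[3]; hi=2 → [-4,7,-1,6,8,-3,-2,4,3,1]
data[mid]=7>-4: swap data[1],data[2]; hi=1 → [-4,-1,7,6,8,-3,-2,4,3,1]
data[mid]=-1>-4: swap data[1],data[1]; hi=0 → [-4,-1,7,6,8,-3,-2,4,3,1]
end: lo=0, hi=0; data = [-4,-1,7,6,8,-3,-2,4,3,1]

[-4,-1,7,6,8,-3,-2,4,3,1]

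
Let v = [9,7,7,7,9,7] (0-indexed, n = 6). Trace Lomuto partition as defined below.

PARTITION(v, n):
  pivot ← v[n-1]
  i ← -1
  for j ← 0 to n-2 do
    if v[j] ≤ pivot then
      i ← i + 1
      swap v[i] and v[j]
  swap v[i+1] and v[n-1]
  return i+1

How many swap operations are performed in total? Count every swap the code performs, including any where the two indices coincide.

4

pivot = v[5] = 7; i = -1
j=0: v[0]=9 > 7 → no swap
j=1: v[1]=7 ≤ 7 → i=0, swap v[0],v[1] → [7,9,7,7,9,7]
j=2: v[2]=7 ≤ 7 → i=1, swap v[1],v[2] → [7,7,9,7,9,7]
j=3: v[3]=7 ≤ 7 → i=2, swap v[2],v[3] → [7,7,7,9,9,7]
j=4: v[4]=9 > 7 → no swap
final swap v[3],v[5] → [7,7,7,7,9,9]; return 3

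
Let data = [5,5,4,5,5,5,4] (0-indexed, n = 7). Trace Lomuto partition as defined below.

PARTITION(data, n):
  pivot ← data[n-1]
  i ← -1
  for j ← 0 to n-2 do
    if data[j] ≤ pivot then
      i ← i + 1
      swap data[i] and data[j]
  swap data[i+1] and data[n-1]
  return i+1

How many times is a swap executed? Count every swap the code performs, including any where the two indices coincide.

pivot = data[6] = 4; i = -1
j=0: data[0]=5 > 4 → no swap
j=1: data[1]=5 > 4 → no swap
j=2: data[2]=4 ≤ 4 → i=0, swap data[0],data[2] → [4,5,5,5,5,5,4]
j=3: data[3]=5 > 4 → no swap
j=4: data[4]=5 > 4 → no swap
j=5: data[5]=5 > 4 → no swap
final swap data[1],data[6] → [4,4,5,5,5,5,5]; return 1

2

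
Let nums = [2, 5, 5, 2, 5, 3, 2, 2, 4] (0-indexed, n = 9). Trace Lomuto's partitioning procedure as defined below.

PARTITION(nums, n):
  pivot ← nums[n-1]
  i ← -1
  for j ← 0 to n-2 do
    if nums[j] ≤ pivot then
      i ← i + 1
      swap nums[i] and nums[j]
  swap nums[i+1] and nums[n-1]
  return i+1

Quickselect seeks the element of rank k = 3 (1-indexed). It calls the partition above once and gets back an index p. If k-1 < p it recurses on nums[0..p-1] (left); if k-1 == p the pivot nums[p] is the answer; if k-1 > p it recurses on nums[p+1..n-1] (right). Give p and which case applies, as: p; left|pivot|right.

pivot=4, i=-1
j=0: 2≤4, i=0, swap(0,0) ⇒ [2, 5, 5, 2, 5, 3, 2, 2, 4]
j=1: 5>4, skip
j=2: 5>4, skip
j=3: 2≤4, i=1, swap(1,3) ⇒ [2, 2, 5, 5, 5, 3, 2, 2, 4]
j=4: 5>4, skip
j=5: 3≤4, i=2, swap(2,5) ⇒ [2, 2, 3, 5, 5, 5, 2, 2, 4]
j=6: 2≤4, i=3, swap(3,6) ⇒ [2, 2, 3, 2, 5, 5, 5, 2, 4]
j=7: 2≤4, i=4, swap(4,7) ⇒ [2, 2, 3, 2, 2, 5, 5, 5, 4]
swap(5,8) ⇒ [2, 2, 3, 2, 2, 4, 5, 5, 5]; return 5
p = 5; k-1 = 2 < 5 ⇒ left

5; left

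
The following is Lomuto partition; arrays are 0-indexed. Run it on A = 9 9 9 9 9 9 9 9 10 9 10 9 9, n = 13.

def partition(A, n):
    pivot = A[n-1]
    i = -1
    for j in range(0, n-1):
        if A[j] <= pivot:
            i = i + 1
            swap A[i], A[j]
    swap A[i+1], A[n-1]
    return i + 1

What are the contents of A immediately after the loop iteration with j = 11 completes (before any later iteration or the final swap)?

9 9 9 9 9 9 9 9 9 9 10 10 9

pivot=9, i=-1
j=0: 9≤9, i=0, swap(0,0) ⇒ 9 9 9 9 9 9 9 9 10 9 10 9 9
j=1: 9≤9, i=1, swap(1,1) ⇒ 9 9 9 9 9 9 9 9 10 9 10 9 9
j=2: 9≤9, i=2, swap(2,2) ⇒ 9 9 9 9 9 9 9 9 10 9 10 9 9
j=3: 9≤9, i=3, swap(3,3) ⇒ 9 9 9 9 9 9 9 9 10 9 10 9 9
j=4: 9≤9, i=4, swap(4,4) ⇒ 9 9 9 9 9 9 9 9 10 9 10 9 9
j=5: 9≤9, i=5, swap(5,5) ⇒ 9 9 9 9 9 9 9 9 10 9 10 9 9
j=6: 9≤9, i=6, swap(6,6) ⇒ 9 9 9 9 9 9 9 9 10 9 10 9 9
j=7: 9≤9, i=7, swap(7,7) ⇒ 9 9 9 9 9 9 9 9 10 9 10 9 9
j=8: 10>9, skip
j=9: 9≤9, i=8, swap(8,9) ⇒ 9 9 9 9 9 9 9 9 9 10 10 9 9
j=10: 10>9, skip
j=11: 9≤9, i=9, swap(9,11) ⇒ 9 9 9 9 9 9 9 9 9 9 10 10 9
(after j=11) A = 9 9 9 9 9 9 9 9 9 9 10 10 9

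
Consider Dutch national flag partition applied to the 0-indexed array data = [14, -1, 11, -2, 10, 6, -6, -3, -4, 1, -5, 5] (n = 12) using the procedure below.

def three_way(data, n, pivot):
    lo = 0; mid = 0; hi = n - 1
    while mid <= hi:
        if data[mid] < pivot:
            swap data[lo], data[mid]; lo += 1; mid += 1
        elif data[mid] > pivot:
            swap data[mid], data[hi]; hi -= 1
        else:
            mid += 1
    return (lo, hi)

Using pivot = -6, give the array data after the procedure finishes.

[-6, 11, -2, 10, 6, -1, -3, -4, 1, -5, 5, 14]

lo=0 mid=0 hi=11
14>-6: swap(0,11), hi=10 ⇒ [5, -1, 11, -2, 10, 6, -6, -3, -4, 1, -5, 14]
5>-6: swap(0,10), hi=9 ⇒ [-5, -1, 11, -2, 10, 6, -6, -3, -4, 1, 5, 14]
-5>-6: swap(0,9), hi=8 ⇒ [1, -1, 11, -2, 10, 6, -6, -3, -4, -5, 5, 14]
1>-6: swap(0,8), hi=7 ⇒ [-4, -1, 11, -2, 10, 6, -6, -3, 1, -5, 5, 14]
-4>-6: swap(0,7), hi=6 ⇒ [-3, -1, 11, -2, 10, 6, -6, -4, 1, -5, 5, 14]
-3>-6: swap(0,6), hi=5 ⇒ [-6, -1, 11, -2, 10, 6, -3, -4, 1, -5, 5, 14]
-6=-6: mid=1
-1>-6: swap(1,5), hi=4 ⇒ [-6, 6, 11, -2, 10, -1, -3, -4, 1, -5, 5, 14]
6>-6: swap(1,4), hi=3 ⇒ [-6, 10, 11, -2, 6, -1, -3, -4, 1, -5, 5, 14]
10>-6: swap(1,3), hi=2 ⇒ [-6, -2, 11, 10, 6, -1, -3, -4, 1, -5, 5, 14]
-2>-6: swap(1,2), hi=1 ⇒ [-6, 11, -2, 10, 6, -1, -3, -4, 1, -5, 5, 14]
11>-6: swap(1,1), hi=0 ⇒ [-6, 11, -2, 10, 6, -1, -3, -4, 1, -5, 5, 14]
done. lo=0 hi=0; data=[-6, 11, -2, 10, 6, -1, -3, -4, 1, -5, 5, 14]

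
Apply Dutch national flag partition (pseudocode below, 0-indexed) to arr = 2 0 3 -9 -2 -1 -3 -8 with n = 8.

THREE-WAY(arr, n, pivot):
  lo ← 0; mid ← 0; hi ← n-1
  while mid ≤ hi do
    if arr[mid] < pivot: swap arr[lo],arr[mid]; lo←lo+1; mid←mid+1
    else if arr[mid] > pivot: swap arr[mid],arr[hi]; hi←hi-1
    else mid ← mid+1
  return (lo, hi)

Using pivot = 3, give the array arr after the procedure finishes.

2 0 -9 -2 -1 -3 -8 3

pivot = 3; lo=0, mid=0, hi=7
arr[mid]=2<3: swap arr[0],arr[0]; lo=1,mid=1 → 2 0 3 -9 -2 -1 -3 -8
arr[mid]=0<3: swap arr[1],arr[1]; lo=2,mid=2 → 2 0 3 -9 -2 -1 -3 -8
arr[mid]=3=3: mid=3
arr[mid]=-9<3: swap arr[2],arr[3]; lo=3,mid=4 → 2 0 -9 3 -2 -1 -3 -8
arr[mid]=-2<3: swap arr[3],arr[4]; lo=4,mid=5 → 2 0 -9 -2 3 -1 -3 -8
arr[mid]=-1<3: swap arr[4],arr[5]; lo=5,mid=6 → 2 0 -9 -2 -1 3 -3 -8
arr[mid]=-3<3: swap arr[5],arr[6]; lo=6,mid=7 → 2 0 -9 -2 -1 -3 3 -8
arr[mid]=-8<3: swap arr[6],arr[7]; lo=7,mid=8 → 2 0 -9 -2 -1 -3 -8 3
end: lo=7, hi=7; arr = 2 0 -9 -2 -1 -3 -8 3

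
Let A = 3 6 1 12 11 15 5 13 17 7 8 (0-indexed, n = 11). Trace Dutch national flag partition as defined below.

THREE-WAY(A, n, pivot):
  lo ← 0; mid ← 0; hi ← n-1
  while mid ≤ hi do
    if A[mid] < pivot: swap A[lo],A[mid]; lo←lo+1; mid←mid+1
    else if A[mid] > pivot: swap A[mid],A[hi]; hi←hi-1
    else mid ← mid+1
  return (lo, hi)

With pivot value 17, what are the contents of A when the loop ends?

3 6 1 12 11 15 5 13 7 8 17

pivot = 17; lo=0, mid=0, hi=10
A[mid]=3<17: swap A[0],A[0]; lo=1,mid=1 → 3 6 1 12 11 15 5 13 17 7 8
A[mid]=6<17: swap A[1],A[1]; lo=2,mid=2 → 3 6 1 12 11 15 5 13 17 7 8
A[mid]=1<17: swap A[2],A[2]; lo=3,mid=3 → 3 6 1 12 11 15 5 13 17 7 8
A[mid]=12<17: swap A[3],A[3]; lo=4,mid=4 → 3 6 1 12 11 15 5 13 17 7 8
A[mid]=11<17: swap A[4],A[4]; lo=5,mid=5 → 3 6 1 12 11 15 5 13 17 7 8
A[mid]=15<17: swap A[5],A[5]; lo=6,mid=6 → 3 6 1 12 11 15 5 13 17 7 8
A[mid]=5<17: swap A[6],A[6]; lo=7,mid=7 → 3 6 1 12 11 15 5 13 17 7 8
A[mid]=13<17: swap A[7],A[7]; lo=8,mid=8 → 3 6 1 12 11 15 5 13 17 7 8
A[mid]=17=17: mid=9
A[mid]=7<17: swap A[8],A[9]; lo=9,mid=10 → 3 6 1 12 11 15 5 13 7 17 8
A[mid]=8<17: swap A[9],A[10]; lo=10,mid=11 → 3 6 1 12 11 15 5 13 7 8 17
end: lo=10, hi=10; A = 3 6 1 12 11 15 5 13 7 8 17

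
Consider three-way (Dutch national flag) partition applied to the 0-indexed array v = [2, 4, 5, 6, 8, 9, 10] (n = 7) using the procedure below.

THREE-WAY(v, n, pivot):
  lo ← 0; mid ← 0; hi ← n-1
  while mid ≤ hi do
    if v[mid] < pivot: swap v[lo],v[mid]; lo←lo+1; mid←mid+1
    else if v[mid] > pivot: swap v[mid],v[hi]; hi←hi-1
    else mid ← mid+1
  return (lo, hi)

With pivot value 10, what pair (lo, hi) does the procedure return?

lo=0 mid=0 hi=6
2<10: swap(0,0), lo=1 mid=1 ⇒ [2, 4, 5, 6, 8, 9, 10]
4<10: swap(1,1), lo=2 mid=2 ⇒ [2, 4, 5, 6, 8, 9, 10]
5<10: swap(2,2), lo=3 mid=3 ⇒ [2, 4, 5, 6, 8, 9, 10]
6<10: swap(3,3), lo=4 mid=4 ⇒ [2, 4, 5, 6, 8, 9, 10]
8<10: swap(4,4), lo=5 mid=5 ⇒ [2, 4, 5, 6, 8, 9, 10]
9<10: swap(5,5), lo=6 mid=6 ⇒ [2, 4, 5, 6, 8, 9, 10]
10=10: mid=7
done. lo=6 hi=6; v=[2, 4, 5, 6, 8, 9, 10]

(6, 6)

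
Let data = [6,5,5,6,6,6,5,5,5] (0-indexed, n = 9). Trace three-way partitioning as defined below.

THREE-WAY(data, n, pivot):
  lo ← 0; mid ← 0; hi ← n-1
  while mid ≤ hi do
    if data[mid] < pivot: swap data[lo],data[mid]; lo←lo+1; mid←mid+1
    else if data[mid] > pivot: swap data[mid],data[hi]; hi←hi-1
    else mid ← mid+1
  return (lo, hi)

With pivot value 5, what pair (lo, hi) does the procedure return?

lo=0 mid=0 hi=8
6>5: swap(0,8), hi=7 ⇒ [5,5,5,6,6,6,5,5,6]
5=5: mid=1
5=5: mid=2
5=5: mid=3
6>5: swap(3,7), hi=6 ⇒ [5,5,5,5,6,6,5,6,6]
5=5: mid=4
6>5: swap(4,6), hi=5 ⇒ [5,5,5,5,5,6,6,6,6]
5=5: mid=5
6>5: swap(5,5), hi=4 ⇒ [5,5,5,5,5,6,6,6,6]
done. lo=0 hi=4; data=[5,5,5,5,5,6,6,6,6]

(0, 4)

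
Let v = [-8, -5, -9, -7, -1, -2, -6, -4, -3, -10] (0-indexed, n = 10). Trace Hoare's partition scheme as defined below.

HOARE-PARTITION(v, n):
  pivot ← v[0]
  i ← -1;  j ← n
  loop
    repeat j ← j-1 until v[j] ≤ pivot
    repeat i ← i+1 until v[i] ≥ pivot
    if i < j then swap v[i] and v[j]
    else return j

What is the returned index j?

1

pivot = v[0] = -8; i = -1, j = 10
j→9 (v[9]=-10≤-8), i→0 (v[0]=-8≥-8); i<j, swap → [-10, -5, -9, -7, -1, -2, -6, -4, -3, -8]
j→2 (v[2]=-9≤-8), i→1 (v[1]=-5≥-8); i<j, swap → [-10, -9, -5, -7, -1, -2, -6, -4, -3, -8]
j→1, i→2; i≥j, return j=1. v = [-10, -9, -5, -7, -1, -2, -6, -4, -3, -8]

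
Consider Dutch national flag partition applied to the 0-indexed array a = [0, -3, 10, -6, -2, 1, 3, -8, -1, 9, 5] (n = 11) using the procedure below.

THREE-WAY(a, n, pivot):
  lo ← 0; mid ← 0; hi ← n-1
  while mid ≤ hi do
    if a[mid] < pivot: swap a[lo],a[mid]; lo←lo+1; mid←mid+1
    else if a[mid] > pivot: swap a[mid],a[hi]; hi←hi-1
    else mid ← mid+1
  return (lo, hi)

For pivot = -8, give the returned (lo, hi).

pivot = -8; lo=0, mid=0, hi=10
a[mid]=0>-8: swap a[0],a[10]; hi=9 → [5, -3, 10, -6, -2, 1, 3, -8, -1, 9, 0]
a[mid]=5>-8: swap a[0],a[9]; hi=8 → [9, -3, 10, -6, -2, 1, 3, -8, -1, 5, 0]
a[mid]=9>-8: swap a[0],a[8]; hi=7 → [-1, -3, 10, -6, -2, 1, 3, -8, 9, 5, 0]
a[mid]=-1>-8: swap a[0],a[7]; hi=6 → [-8, -3, 10, -6, -2, 1, 3, -1, 9, 5, 0]
a[mid]=-8=-8: mid=1
a[mid]=-3>-8: swap a[1],a[6]; hi=5 → [-8, 3, 10, -6, -2, 1, -3, -1, 9, 5, 0]
a[mid]=3>-8: swap a[1],a[5]; hi=4 → [-8, 1, 10, -6, -2, 3, -3, -1, 9, 5, 0]
a[mid]=1>-8: swap a[1],a[4]; hi=3 → [-8, -2, 10, -6, 1, 3, -3, -1, 9, 5, 0]
a[mid]=-2>-8: swap a[1],a[3]; hi=2 → [-8, -6, 10, -2, 1, 3, -3, -1, 9, 5, 0]
a[mid]=-6>-8: swap a[1],a[2]; hi=1 → [-8, 10, -6, -2, 1, 3, -3, -1, 9, 5, 0]
a[mid]=10>-8: swap a[1],a[1]; hi=0 → [-8, 10, -6, -2, 1, 3, -3, -1, 9, 5, 0]
end: lo=0, hi=0; a = [-8, 10, -6, -2, 1, 3, -3, -1, 9, 5, 0]

(0, 0)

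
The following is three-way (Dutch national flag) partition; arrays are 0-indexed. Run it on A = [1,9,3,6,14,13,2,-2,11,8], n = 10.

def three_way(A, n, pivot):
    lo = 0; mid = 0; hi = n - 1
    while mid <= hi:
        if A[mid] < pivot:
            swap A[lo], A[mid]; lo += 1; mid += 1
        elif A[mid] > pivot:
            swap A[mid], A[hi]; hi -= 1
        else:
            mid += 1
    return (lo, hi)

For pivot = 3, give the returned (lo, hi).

(3, 3)

lo=0 mid=0 hi=9
1<3: swap(0,0), lo=1 mid=1 ⇒ [1,9,3,6,14,13,2,-2,11,8]
9>3: swap(1,9), hi=8 ⇒ [1,8,3,6,14,13,2,-2,11,9]
8>3: swap(1,8), hi=7 ⇒ [1,11,3,6,14,13,2,-2,8,9]
11>3: swap(1,7), hi=6 ⇒ [1,-2,3,6,14,13,2,11,8,9]
-2<3: swap(1,1), lo=2 mid=2 ⇒ [1,-2,3,6,14,13,2,11,8,9]
3=3: mid=3
6>3: swap(3,6), hi=5 ⇒ [1,-2,3,2,14,13,6,11,8,9]
2<3: swap(2,3), lo=3 mid=4 ⇒ [1,-2,2,3,14,13,6,11,8,9]
14>3: swap(4,5), hi=4 ⇒ [1,-2,2,3,13,14,6,11,8,9]
13>3: swap(4,4), hi=3 ⇒ [1,-2,2,3,13,14,6,11,8,9]
done. lo=3 hi=3; A=[1,-2,2,3,13,14,6,11,8,9]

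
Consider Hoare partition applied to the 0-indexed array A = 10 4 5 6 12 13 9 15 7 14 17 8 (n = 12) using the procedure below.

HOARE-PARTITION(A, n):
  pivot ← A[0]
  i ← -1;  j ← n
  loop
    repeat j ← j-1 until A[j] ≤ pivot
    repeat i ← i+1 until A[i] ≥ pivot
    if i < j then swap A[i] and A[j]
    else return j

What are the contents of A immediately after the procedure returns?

8 4 5 6 7 9 13 15 12 14 17 10

pivot=10
j stops at 11 (8), i stops at 0 (10); swap ⇒ 8 4 5 6 12 13 9 15 7 14 17 10
j stops at 8 (7), i stops at 4 (12); swap ⇒ 8 4 5 6 7 13 9 15 12 14 17 10
j stops at 6 (9), i stops at 5 (13); swap ⇒ 8 4 5 6 7 9 13 15 12 14 17 10
j stops at 5, i stops at 6; i≥j ⇒ return 5. A=8 4 5 6 7 9 13 15 12 14 17 10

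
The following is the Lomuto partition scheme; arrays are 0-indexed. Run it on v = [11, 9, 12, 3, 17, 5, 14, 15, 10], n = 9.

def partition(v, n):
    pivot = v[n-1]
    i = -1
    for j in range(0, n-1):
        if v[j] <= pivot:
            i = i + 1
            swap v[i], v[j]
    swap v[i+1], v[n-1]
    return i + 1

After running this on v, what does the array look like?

pivot=10, i=-1
j=0: 11>10, skip
j=1: 9≤10, i=0, swap(0,1) ⇒ [9, 11, 12, 3, 17, 5, 14, 15, 10]
j=2: 12>10, skip
j=3: 3≤10, i=1, swap(1,3) ⇒ [9, 3, 12, 11, 17, 5, 14, 15, 10]
j=4: 17>10, skip
j=5: 5≤10, i=2, swap(2,5) ⇒ [9, 3, 5, 11, 17, 12, 14, 15, 10]
j=6: 14>10, skip
j=7: 15>10, skip
swap(3,8) ⇒ [9, 3, 5, 10, 17, 12, 14, 15, 11]; return 3

[9, 3, 5, 10, 17, 12, 14, 15, 11]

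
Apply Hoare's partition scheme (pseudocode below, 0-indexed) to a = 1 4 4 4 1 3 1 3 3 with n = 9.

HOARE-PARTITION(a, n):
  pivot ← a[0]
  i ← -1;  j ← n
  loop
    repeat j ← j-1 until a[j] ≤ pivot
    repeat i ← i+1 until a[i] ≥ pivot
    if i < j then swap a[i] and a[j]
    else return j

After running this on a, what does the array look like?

1 1 4 4 4 3 1 3 3

pivot = a[0] = 1; i = -1, j = 9
j→6 (a[6]=1≤1), i→0 (a[0]=1≥1); i<j, swap → 1 4 4 4 1 3 1 3 3
j→4 (a[4]=1≤1), i→1 (a[1]=4≥1); i<j, swap → 1 1 4 4 4 3 1 3 3
j→1, i→2; i≥j, return j=1. a = 1 1 4 4 4 3 1 3 3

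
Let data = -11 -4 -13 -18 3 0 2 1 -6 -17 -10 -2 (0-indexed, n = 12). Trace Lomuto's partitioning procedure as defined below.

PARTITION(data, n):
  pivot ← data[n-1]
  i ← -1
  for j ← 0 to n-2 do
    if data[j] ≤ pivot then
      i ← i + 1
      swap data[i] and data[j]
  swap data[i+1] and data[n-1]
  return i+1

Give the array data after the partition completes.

pivot = data[11] = -2; i = -1
j=0: data[0]=-11 ≤ -2 → i=0, swap data[0],data[0] (no change) → -11 -4 -13 -18 3 0 2 1 -6 -17 -10 -2
j=1: data[1]=-4 ≤ -2 → i=1, swap data[1],data[1] (no change) → -11 -4 -13 -18 3 0 2 1 -6 -17 -10 -2
j=2: data[2]=-13 ≤ -2 → i=2, swap data[2],data[2] (no change) → -11 -4 -13 -18 3 0 2 1 -6 -17 -10 -2
j=3: data[3]=-18 ≤ -2 → i=3, swap data[3],data[3] (no change) → -11 -4 -13 -18 3 0 2 1 -6 -17 -10 -2
j=4: data[4]=3 > -2 → no swap
j=5: data[5]=0 > -2 → no swap
j=6: data[6]=2 > -2 → no swap
j=7: data[7]=1 > -2 → no swap
j=8: data[8]=-6 ≤ -2 → i=4, swap data[4],data[8] → -11 -4 -13 -18 -6 0 2 1 3 -17 -10 -2
j=9: data[9]=-17 ≤ -2 → i=5, swap data[5],data[9] → -11 -4 -13 -18 -6 -17 2 1 3 0 -10 -2
j=10: data[10]=-10 ≤ -2 → i=6, swap data[6],data[10] → -11 -4 -13 -18 -6 -17 -10 1 3 0 2 -2
final swap data[7],data[11] → -11 -4 -13 -18 -6 -17 -10 -2 3 0 2 1; return 7

-11 -4 -13 -18 -6 -17 -10 -2 3 0 2 1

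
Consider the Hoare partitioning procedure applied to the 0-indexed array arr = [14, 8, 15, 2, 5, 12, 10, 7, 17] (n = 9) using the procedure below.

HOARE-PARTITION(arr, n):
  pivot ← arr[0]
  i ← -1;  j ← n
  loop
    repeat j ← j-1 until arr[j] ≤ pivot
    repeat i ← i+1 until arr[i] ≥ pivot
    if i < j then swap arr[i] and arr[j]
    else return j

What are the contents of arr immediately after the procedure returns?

[7, 8, 10, 2, 5, 12, 15, 14, 17]

pivot=14
j stops at 7 (7), i stops at 0 (14); swap ⇒ [7, 8, 15, 2, 5, 12, 10, 14, 17]
j stops at 6 (10), i stops at 2 (15); swap ⇒ [7, 8, 10, 2, 5, 12, 15, 14, 17]
j stops at 5, i stops at 6; i≥j ⇒ return 5. arr=[7, 8, 10, 2, 5, 12, 15, 14, 17]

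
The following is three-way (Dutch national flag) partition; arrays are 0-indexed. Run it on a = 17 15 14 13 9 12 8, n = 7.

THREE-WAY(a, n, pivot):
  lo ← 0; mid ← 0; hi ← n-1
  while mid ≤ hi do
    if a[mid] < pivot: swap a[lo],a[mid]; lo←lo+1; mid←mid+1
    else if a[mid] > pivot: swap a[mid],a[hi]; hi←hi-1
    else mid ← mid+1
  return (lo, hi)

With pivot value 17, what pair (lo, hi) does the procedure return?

pivot = 17; lo=0, mid=0, hi=6
a[mid]=17=17: mid=1
a[mid]=15<17: swap a[0],a[1]; lo=1,mid=2 → 15 17 14 13 9 12 8
a[mid]=14<17: swap a[1],a[2]; lo=2,mid=3 → 15 14 17 13 9 12 8
a[mid]=13<17: swap a[2],a[3]; lo=3,mid=4 → 15 14 13 17 9 12 8
a[mid]=9<17: swap a[3],a[4]; lo=4,mid=5 → 15 14 13 9 17 12 8
a[mid]=12<17: swap a[4],a[5]; lo=5,mid=6 → 15 14 13 9 12 17 8
a[mid]=8<17: swap a[5],a[6]; lo=6,mid=7 → 15 14 13 9 12 8 17
end: lo=6, hi=6; a = 15 14 13 9 12 8 17

(6, 6)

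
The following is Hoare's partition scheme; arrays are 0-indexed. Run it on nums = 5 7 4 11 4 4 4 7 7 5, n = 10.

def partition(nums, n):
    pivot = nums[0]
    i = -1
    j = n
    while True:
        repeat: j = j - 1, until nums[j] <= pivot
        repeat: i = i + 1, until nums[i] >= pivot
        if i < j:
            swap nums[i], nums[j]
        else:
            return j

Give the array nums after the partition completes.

pivot=5
j stops at 9 (5), i stops at 0 (5); swap ⇒ 5 7 4 11 4 4 4 7 7 5
j stops at 6 (4), i stops at 1 (7); swap ⇒ 5 4 4 11 4 4 7 7 7 5
j stops at 5 (4), i stops at 3 (11); swap ⇒ 5 4 4 4 4 11 7 7 7 5
j stops at 4, i stops at 5; i≥j ⇒ return 4. nums=5 4 4 4 4 11 7 7 7 5

5 4 4 4 4 11 7 7 7 5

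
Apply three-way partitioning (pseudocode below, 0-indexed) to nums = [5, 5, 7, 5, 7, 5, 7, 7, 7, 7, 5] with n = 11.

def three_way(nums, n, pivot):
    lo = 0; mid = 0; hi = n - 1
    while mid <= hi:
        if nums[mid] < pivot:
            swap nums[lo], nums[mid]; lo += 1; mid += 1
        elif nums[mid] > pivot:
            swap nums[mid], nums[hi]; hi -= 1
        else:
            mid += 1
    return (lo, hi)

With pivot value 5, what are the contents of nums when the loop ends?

[5, 5, 5, 5, 5, 7, 7, 7, 7, 7, 7]

lo=0 mid=0 hi=10
5=5: mid=1
5=5: mid=2
7>5: swap(2,10), hi=9 ⇒ [5, 5, 5, 5, 7, 5, 7, 7, 7, 7, 7]
5=5: mid=3
5=5: mid=4
7>5: swap(4,9), hi=8 ⇒ [5, 5, 5, 5, 7, 5, 7, 7, 7, 7, 7]
7>5: swap(4,8), hi=7 ⇒ [5, 5, 5, 5, 7, 5, 7, 7, 7, 7, 7]
7>5: swap(4,7), hi=6 ⇒ [5, 5, 5, 5, 7, 5, 7, 7, 7, 7, 7]
7>5: swap(4,6), hi=5 ⇒ [5, 5, 5, 5, 7, 5, 7, 7, 7, 7, 7]
7>5: swap(4,5), hi=4 ⇒ [5, 5, 5, 5, 5, 7, 7, 7, 7, 7, 7]
5=5: mid=5
done. lo=0 hi=4; nums=[5, 5, 5, 5, 5, 7, 7, 7, 7, 7, 7]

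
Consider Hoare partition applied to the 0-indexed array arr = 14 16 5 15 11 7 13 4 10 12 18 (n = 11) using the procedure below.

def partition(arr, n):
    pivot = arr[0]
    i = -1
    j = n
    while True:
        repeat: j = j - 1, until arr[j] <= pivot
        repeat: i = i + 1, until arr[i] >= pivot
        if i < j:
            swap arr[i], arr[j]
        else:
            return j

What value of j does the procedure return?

pivot = arr[0] = 14; i = -1, j = 11
j→9 (arr[9]=12≤14), i→0 (arr[0]=14≥14); i<j, swap → 12 16 5 15 11 7 13 4 10 14 18
j→8 (arr[8]=10≤14), i→1 (arr[1]=16≥14); i<j, swap → 12 10 5 15 11 7 13 4 16 14 18
j→7 (arr[7]=4≤14), i→3 (arr[3]=15≥14); i<j, swap → 12 10 5 4 11 7 13 15 16 14 18
j→6, i→7; i≥j, return j=6. arr = 12 10 5 4 11 7 13 15 16 14 18

6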